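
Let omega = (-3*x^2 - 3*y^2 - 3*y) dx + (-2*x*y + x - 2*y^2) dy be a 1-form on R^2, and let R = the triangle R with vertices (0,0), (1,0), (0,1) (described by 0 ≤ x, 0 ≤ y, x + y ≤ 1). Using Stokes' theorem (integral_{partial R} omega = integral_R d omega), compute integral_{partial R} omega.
integral_(partial R) omega = 8/3

Stokes: integral_partial_R omega = integral_R d omega with d omega = (∂Q/∂x - ∂P/∂y) dx ∧ dy.
  ∂Q/∂x = 1 - 2*y
  ∂P/∂y = -6*y - 3
  integrand = ∂Q/∂x - ∂P/∂y = 4*y + 4.
Integrating over R: integral_0^1 integral_0^{1-x} (4*y + 4) dy dx = 8/3.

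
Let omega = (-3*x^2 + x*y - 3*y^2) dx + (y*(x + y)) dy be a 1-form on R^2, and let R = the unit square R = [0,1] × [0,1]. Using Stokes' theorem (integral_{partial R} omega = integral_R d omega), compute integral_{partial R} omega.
integral_(partial R) omega = 3

Stokes: integral_partial_R omega = integral_R d omega with d omega = (∂Q/∂x - ∂P/∂y) dx ∧ dy.
  ∂Q/∂x = y
  ∂P/∂y = x - 6*y
  integrand = ∂Q/∂x - ∂P/∂y = -x + 7*y.
Integrating over R: integral_0^1 integral_0^1 (-x + 7*y) dx dy = 3.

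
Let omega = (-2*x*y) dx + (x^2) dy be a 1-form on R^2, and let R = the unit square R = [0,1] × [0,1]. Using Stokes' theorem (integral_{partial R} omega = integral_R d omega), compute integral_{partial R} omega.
integral_(partial R) omega = 2

Stokes: integral_partial_R omega = integral_R d omega with d omega = (∂Q/∂x - ∂P/∂y) dx ∧ dy.
  ∂Q/∂x = 2*x
  ∂P/∂y = -2*x
  integrand = ∂Q/∂x - ∂P/∂y = 4*x.
Integrating over R: integral_0^1 integral_0^1 (4*x) dx dy = 2.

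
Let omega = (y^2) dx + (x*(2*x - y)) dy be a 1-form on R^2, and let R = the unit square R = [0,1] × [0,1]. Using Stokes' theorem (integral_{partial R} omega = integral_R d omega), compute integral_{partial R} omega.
integral_(partial R) omega = 1/2

Stokes: integral_partial_R omega = integral_R d omega with d omega = (∂Q/∂x - ∂P/∂y) dx ∧ dy.
  ∂Q/∂x = 4*x - y
  ∂P/∂y = 2*y
  integrand = ∂Q/∂x - ∂P/∂y = 4*x - 3*y.
Integrating over R: integral_0^1 integral_0^1 (4*x - 3*y) dx dy = 1/2.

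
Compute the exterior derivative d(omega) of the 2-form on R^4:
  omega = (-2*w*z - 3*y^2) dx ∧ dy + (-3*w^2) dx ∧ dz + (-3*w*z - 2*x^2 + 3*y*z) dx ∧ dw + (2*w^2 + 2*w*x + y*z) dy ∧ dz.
d(omega) = (-5*z) dx ∧ dy ∧ dw + (-3*w - 3*y) dx ∧ dz ∧ dw + (4*w + 2*x) dy ∧ dz ∧ dw

For a 2-form omega = sum_{i<j} g_{ij} dx_i ∧ dx_j, the exterior derivative is
  d(omega) = sum_{i<j} d(g_{ij}) ∧ dx_i ∧ dx_j = sum_{i<j, k} (∂g_{ij}/∂x_k) dx_k ∧ dx_i ∧ dx_j.
Expand each term, using dx_k ∧ dx_i ∧ dx_j = sgn(permutation) dx_{(a)} ∧ dx_{(b)} ∧ dx_{(c)} with (a < b < c) sorted:
  d(-2*w*z - 3*y^2) includes (∂/∂z)(-2*w*z - 3*y^2) dz = (-2*w) dz, which multiplied by dx ∧ dy gives (-2*w) dx ∧ dy ∧ dz
  d(-2*w*z - 3*y^2) includes (∂/∂w)(-2*w*z - 3*y^2) dw = (-2*z) dw, which multiplied by dx ∧ dy gives (-2*z) dx ∧ dy ∧ dw
  d(-3*w^2) includes (∂/∂w)(-3*w^2) dw = (-6*w) dw, which multiplied by dx ∧ dz gives (-6*w) dx ∧ dz ∧ dw
  d(-3*w*z - 2*x^2 + 3*y*z) includes (∂/∂y)(-3*w*z - 2*x^2 + 3*y*z) dy = (3*z) dy, which multiplied by dx ∧ dw gives (-3*z) dx ∧ dy ∧ dw
  d(-3*w*z - 2*x^2 + 3*y*z) includes (∂/∂z)(-3*w*z - 2*x^2 + 3*y*z) dz = (-3*w + 3*y) dz, which multiplied by dx ∧ dw gives (3*w - 3*y) dx ∧ dz ∧ dw
  d(2*w^2 + 2*w*x + y*z) includes (∂/∂x)(2*w^2 + 2*w*x + y*z) dx = (2*w) dx, which multiplied by dy ∧ dz gives (2*w) dx ∧ dy ∧ dz
  d(2*w^2 + 2*w*x + y*z) includes (∂/∂w)(2*w^2 + 2*w*x + y*z) dw = (4*w + 2*x) dw, which multiplied by dy ∧ dz gives (4*w + 2*x) dy ∧ dz ∧ dw
Collecting like 3-forms: d(omega) = (-5*z) dx ∧ dy ∧ dw + (-3*w - 3*y) dx ∧ dz ∧ dw + (4*w + 2*x) dy ∧ dz ∧ dw.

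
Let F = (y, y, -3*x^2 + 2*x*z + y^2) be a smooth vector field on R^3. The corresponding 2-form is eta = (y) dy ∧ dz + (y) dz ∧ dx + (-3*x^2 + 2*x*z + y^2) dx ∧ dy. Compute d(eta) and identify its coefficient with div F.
d(eta) = (2*x + 1) dx ∧ dy ∧ dz; div F = 2*x + 1

For a 2-form in R^3 of the form above, applying d gives a 3-form with coefficient ∂P/∂x + ∂Q/∂y + ∂R/∂z:
  ∂P/∂x = 0
  ∂Q/∂y = 1
  ∂R/∂z = 2*x
Sum = 2*x + 1, which is exactly div F.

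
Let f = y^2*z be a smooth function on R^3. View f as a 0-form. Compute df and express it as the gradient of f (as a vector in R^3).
df = (0) dx + (2*y*z) dy + (y^2) dz; grad f = (0, 2*y*z, y^2)

For a 0-form f, d f = (∂f/∂x) dx + (∂f/∂y) dy + (∂f/∂z) dz. The components of the vector representation are exactly the entries of grad f in Cartesian coordinates:
  ∂f/∂x = 0
  ∂f/∂y = 2*y*z
  ∂f/∂z = y^2.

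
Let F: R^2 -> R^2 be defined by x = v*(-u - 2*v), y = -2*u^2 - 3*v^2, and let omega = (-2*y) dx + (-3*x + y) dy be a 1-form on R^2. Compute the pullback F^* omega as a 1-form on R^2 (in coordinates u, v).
F^* omega = (8*u^3 - 16*u^2*v - 12*u*v^2 - 6*v^3) du + (-4*u^3 - 4*u^2*v - 24*u*v^2 - 42*v^3) dv

Using F^*(f dg) = (f ∘ F) d(g ∘ F), substitute each coordinate x_i by F_i(u, v) in f_i, and replace dx_i by d F_i = (∂F_i/∂u) du + (∂F_i/∂v) dv.
  For the x component: f_1(F) = 4*u^2 + 6*v^2; d F_1 = (-v) du + (-u - 4*v) dv
  For the y component: f_2(F) = -2*u^2 + 3*u*v + 3*v^2; d F_2 = (-4*u) du + (-6*v) dv
Combining and collecting du, dv coefficients:
  coeff of du: 8*u^3 - 16*u^2*v - 12*u*v^2 - 6*v^3
  coeff of dv: -4*u^3 - 4*u^2*v - 24*u*v^2 - 42*v^3
F^* omega = (8*u^3 - 16*u^2*v - 12*u*v^2 - 6*v^3) du + (-4*u^3 - 4*u^2*v - 24*u*v^2 - 42*v^3) dv.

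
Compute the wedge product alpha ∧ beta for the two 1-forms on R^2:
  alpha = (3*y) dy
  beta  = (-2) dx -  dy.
alpha ∧ beta = (6*y) dx ∧ dy

Distribute the wedge, using dx_i ∧ dx_j = -dx_j ∧ dx_i and dx_i ∧ dx_i = 0. For each pair (i, j) with i < j, the coefficient of dx_i ∧ dx_j in alpha ∧ beta is (alpha_i * beta_j - alpha_j * beta_i). Collecting: alpha ∧ beta = (6*y) dx ∧ dy.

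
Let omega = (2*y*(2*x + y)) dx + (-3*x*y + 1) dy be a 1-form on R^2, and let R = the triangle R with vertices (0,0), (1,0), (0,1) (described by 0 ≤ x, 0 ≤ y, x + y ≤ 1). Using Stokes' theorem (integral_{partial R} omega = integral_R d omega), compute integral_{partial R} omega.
integral_(partial R) omega = -11/6

Stokes: integral_partial_R omega = integral_R d omega with d omega = (∂Q/∂x - ∂P/∂y) dx ∧ dy.
  ∂Q/∂x = -3*y
  ∂P/∂y = 4*x + 4*y
  integrand = ∂Q/∂x - ∂P/∂y = -4*x - 7*y.
Integrating over R: integral_0^1 integral_0^{1-x} (-4*x - 7*y) dy dx = -11/6.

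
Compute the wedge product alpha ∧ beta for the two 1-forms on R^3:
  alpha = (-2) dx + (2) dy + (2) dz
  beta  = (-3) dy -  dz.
alpha ∧ beta = (6) dx ∧ dy + (2) dx ∧ dz + (4) dy ∧ dz

Distribute the wedge, using dx_i ∧ dx_j = -dx_j ∧ dx_i and dx_i ∧ dx_i = 0. For each pair (i, j) with i < j, the coefficient of dx_i ∧ dx_j in alpha ∧ beta is (alpha_i * beta_j - alpha_j * beta_i). Collecting: alpha ∧ beta = (6) dx ∧ dy + (2) dx ∧ dz + (4) dy ∧ dz.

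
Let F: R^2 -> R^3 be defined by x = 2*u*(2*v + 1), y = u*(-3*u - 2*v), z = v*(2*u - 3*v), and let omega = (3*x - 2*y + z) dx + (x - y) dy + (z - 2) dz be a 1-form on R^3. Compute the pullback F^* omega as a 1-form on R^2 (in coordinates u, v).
F^* omega = (-18*u^3 - 18*u^2*v + 64*u*v^2 + 56*u*v + 12*u - 18*v^3 - 6*v^2 - 4*v) du + (18*u^3 + 64*u^2*v + 20*u^2 - 30*u*v^2 - 4*u + 18*v^3 + 12*v) dv

Using F^*(f dg) = (f ∘ F) d(g ∘ F), substitute each coordinate x_i by F_i(u, v) in f_i, and replace dx_i by d F_i = (∂F_i/∂u) du + (∂F_i/∂v) dv.
  For the x component: f_1(F) = 6*u^2 + 18*u*v + 6*u - 3*v^2; d F_1 = (4*v + 2) du + (4*u) dv
  For the y component: f_2(F) = u*(3*u + 6*v + 2); d F_2 = (-6*u - 2*v) du + (-2*u) dv
  For the z component: f_3(F) = 2*u*v - 3*v^2 - 2; d F_3 = (2*v) du + (2*u - 6*v) dv
Combining and collecting du, dv coefficients:
  coeff of du: -18*u^3 - 18*u^2*v + 64*u*v^2 + 56*u*v + 12*u - 18*v^3 - 6*v^2 - 4*v
  coeff of dv: 18*u^3 + 64*u^2*v + 20*u^2 - 30*u*v^2 - 4*u + 18*v^3 + 12*v
F^* omega = (-18*u^3 - 18*u^2*v + 64*u*v^2 + 56*u*v + 12*u - 18*v^3 - 6*v^2 - 4*v) du + (18*u^3 + 64*u^2*v + 20*u^2 - 30*u*v^2 - 4*u + 18*v^3 + 12*v) dv.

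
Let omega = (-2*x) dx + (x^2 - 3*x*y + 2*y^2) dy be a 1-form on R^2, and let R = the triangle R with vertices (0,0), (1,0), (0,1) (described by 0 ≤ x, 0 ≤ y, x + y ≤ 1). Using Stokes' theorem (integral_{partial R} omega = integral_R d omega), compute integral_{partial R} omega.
integral_(partial R) omega = -1/6

Stokes: integral_partial_R omega = integral_R d omega with d omega = (∂Q/∂x - ∂P/∂y) dx ∧ dy.
  ∂Q/∂x = 2*x - 3*y
  ∂P/∂y = 0
  integrand = ∂Q/∂x - ∂P/∂y = 2*x - 3*y.
Integrating over R: integral_0^1 integral_0^{1-x} (2*x - 3*y) dy dx = -1/6.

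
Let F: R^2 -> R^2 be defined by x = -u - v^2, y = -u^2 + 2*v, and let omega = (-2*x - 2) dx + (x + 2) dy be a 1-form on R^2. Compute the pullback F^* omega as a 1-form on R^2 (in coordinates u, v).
F^* omega = (2*u^2 + 2*u*v^2 - 6*u - 2*v^2 + 2) du + (-4*u*v - 2*u - 4*v^3 - 2*v^2 + 4*v + 4) dv

Using F^*(f dg) = (f ∘ F) d(g ∘ F), substitute each coordinate x_i by F_i(u, v) in f_i, and replace dx_i by d F_i = (∂F_i/∂u) du + (∂F_i/∂v) dv.
  For the x component: f_1(F) = 2*u + 2*v^2 - 2; d F_1 = (-1) du + (-2*v) dv
  For the y component: f_2(F) = -u - v^2 + 2; d F_2 = (-2*u) du + (2) dv
Combining and collecting du, dv coefficients:
  coeff of du: 2*u^2 + 2*u*v^2 - 6*u - 2*v^2 + 2
  coeff of dv: -4*u*v - 2*u - 4*v^3 - 2*v^2 + 4*v + 4
F^* omega = (2*u^2 + 2*u*v^2 - 6*u - 2*v^2 + 2) du + (-4*u*v - 2*u - 4*v^3 - 2*v^2 + 4*v + 4) dv.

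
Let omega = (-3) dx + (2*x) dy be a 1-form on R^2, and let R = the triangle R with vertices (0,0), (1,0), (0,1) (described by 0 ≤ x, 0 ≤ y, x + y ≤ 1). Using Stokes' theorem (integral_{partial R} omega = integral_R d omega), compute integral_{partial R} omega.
integral_(partial R) omega = 1

Stokes: integral_partial_R omega = integral_R d omega with d omega = (∂Q/∂x - ∂P/∂y) dx ∧ dy.
  ∂Q/∂x = 2
  ∂P/∂y = 0
  integrand = ∂Q/∂x - ∂P/∂y = 2.
Integrating over R: integral_0^1 integral_0^{1-x} (2) dy dx = 1.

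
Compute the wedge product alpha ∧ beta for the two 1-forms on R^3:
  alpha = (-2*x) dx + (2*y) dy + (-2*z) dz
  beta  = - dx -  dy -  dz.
alpha ∧ beta = (2*x + 2*y) dx ∧ dy + (2*x - 2*z) dx ∧ dz + (-2*y - 2*z) dy ∧ dz

Distribute the wedge, using dx_i ∧ dx_j = -dx_j ∧ dx_i and dx_i ∧ dx_i = 0. For each pair (i, j) with i < j, the coefficient of dx_i ∧ dx_j in alpha ∧ beta is (alpha_i * beta_j - alpha_j * beta_i). Collecting: alpha ∧ beta = (2*x + 2*y) dx ∧ dy + (2*x - 2*z) dx ∧ dz + (-2*y - 2*z) dy ∧ dz.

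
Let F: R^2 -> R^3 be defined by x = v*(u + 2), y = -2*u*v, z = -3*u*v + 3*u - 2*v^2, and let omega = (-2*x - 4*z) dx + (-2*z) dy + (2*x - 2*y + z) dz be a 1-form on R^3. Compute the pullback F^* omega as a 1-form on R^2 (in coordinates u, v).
F^* omega = (-11*u*v^2 + 9*u + 6*v^3 - 22*v^2 + 12*v) du + (-11*u^2*v - 9*u^2 - 6*u*v^2 - 8*u*v - 24*u + 8*v^3 - 8*v) dv

Using F^*(f dg) = (f ∘ F) d(g ∘ F), substitute each coordinate x_i by F_i(u, v) in f_i, and replace dx_i by d F_i = (∂F_i/∂u) du + (∂F_i/∂v) dv.
  For the x component: f_1(F) = 10*u*v - 12*u + 8*v^2 - 4*v; d F_1 = (v) du + (u + 2) dv
  For the y component: f_2(F) = 6*u*v - 6*u + 4*v^2; d F_2 = (-2*v) du + (-2*u) dv
  For the z component: f_3(F) = 3*u*v + 3*u - 2*v^2 + 4*v; d F_3 = (3 - 3*v) du + (-3*u - 4*v) dv
Combining and collecting du, dv coefficients:
  coeff of du: -11*u*v^2 + 9*u + 6*v^3 - 22*v^2 + 12*v
  coeff of dv: -11*u^2*v - 9*u^2 - 6*u*v^2 - 8*u*v - 24*u + 8*v^3 - 8*v
F^* omega = (-11*u*v^2 + 9*u + 6*v^3 - 22*v^2 + 12*v) du + (-11*u^2*v - 9*u^2 - 6*u*v^2 - 8*u*v - 24*u + 8*v^3 - 8*v) dv.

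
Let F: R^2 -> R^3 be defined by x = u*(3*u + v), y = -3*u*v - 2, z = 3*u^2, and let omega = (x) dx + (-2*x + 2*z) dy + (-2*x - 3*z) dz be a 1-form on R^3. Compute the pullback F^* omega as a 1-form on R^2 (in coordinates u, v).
F^* omega = (u*(-72*u^2 - 3*u*v + 7*v^2)) du + (u^2*(3*u + 7*v)) dv

Using F^*(f dg) = (f ∘ F) d(g ∘ F), substitute each coordinate x_i by F_i(u, v) in f_i, and replace dx_i by d F_i = (∂F_i/∂u) du + (∂F_i/∂v) dv.
  For the x component: f_1(F) = u*(3*u + v); d F_1 = (6*u + v) du + (u) dv
  For the y component: f_2(F) = -2*u*v; d F_2 = (-3*v) du + (-3*u) dv
  For the z component: f_3(F) = u*(-15*u - 2*v); d F_3 = (6*u) du + (0) dv
Combining and collecting du, dv coefficients:
  coeff of du: u*(-72*u^2 - 3*u*v + 7*v^2)
  coeff of dv: u^2*(3*u + 7*v)
F^* omega = (u*(-72*u^2 - 3*u*v + 7*v^2)) du + (u^2*(3*u + 7*v)) dv.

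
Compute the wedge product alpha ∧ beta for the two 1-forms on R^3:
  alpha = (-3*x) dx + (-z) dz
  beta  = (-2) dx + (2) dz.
alpha ∧ beta = (-6*x - 2*z) dx ∧ dz

Distribute the wedge, using dx_i ∧ dx_j = -dx_j ∧ dx_i and dx_i ∧ dx_i = 0. For each pair (i, j) with i < j, the coefficient of dx_i ∧ dx_j in alpha ∧ beta is (alpha_i * beta_j - alpha_j * beta_i). Collecting: alpha ∧ beta = (-6*x - 2*z) dx ∧ dz.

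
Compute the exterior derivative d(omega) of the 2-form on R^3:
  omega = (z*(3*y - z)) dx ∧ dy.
d(omega) = (3*y - 2*z) dx ∧ dy ∧ dz

For a 2-form omega = sum_{i<j} g_{ij} dx_i ∧ dx_j, the exterior derivative is
  d(omega) = sum_{i<j} d(g_{ij}) ∧ dx_i ∧ dx_j = sum_{i<j, k} (∂g_{ij}/∂x_k) dx_k ∧ dx_i ∧ dx_j.
Expand each term, using dx_k ∧ dx_i ∧ dx_j = sgn(permutation) dx_{(a)} ∧ dx_{(b)} ∧ dx_{(c)} with (a < b < c) sorted:
  d(z*(3*y - z)) includes (∂/∂z)(z*(3*y - z)) dz = (3*y - 2*z) dz, which multiplied by dx ∧ dy gives (3*y - 2*z) dx ∧ dy ∧ dz
Collecting like 3-forms: d(omega) = (3*y - 2*z) dx ∧ dy ∧ dz.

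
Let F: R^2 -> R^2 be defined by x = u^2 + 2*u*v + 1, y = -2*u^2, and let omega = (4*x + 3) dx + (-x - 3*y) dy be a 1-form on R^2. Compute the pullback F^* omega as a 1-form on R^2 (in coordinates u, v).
F^* omega = (-12*u^3 + 32*u^2*v + 16*u*v^2 + 18*u + 14*v) du + (2*u*(4*u^2 + 8*u*v + 7)) dv

Using F^*(f dg) = (f ∘ F) d(g ∘ F), substitute each coordinate x_i by F_i(u, v) in f_i, and replace dx_i by d F_i = (∂F_i/∂u) du + (∂F_i/∂v) dv.
  For the x component: f_1(F) = 4*u^2 + 8*u*v + 7; d F_1 = (2*u + 2*v) du + (2*u) dv
  For the y component: f_2(F) = 5*u^2 - 2*u*v - 1; d F_2 = (-4*u) du + (0) dv
Combining and collecting du, dv coefficients:
  coeff of du: -12*u^3 + 32*u^2*v + 16*u*v^2 + 18*u + 14*v
  coeff of dv: 2*u*(4*u^2 + 8*u*v + 7)
F^* omega = (-12*u^3 + 32*u^2*v + 16*u*v^2 + 18*u + 14*v) du + (2*u*(4*u^2 + 8*u*v + 7)) dv.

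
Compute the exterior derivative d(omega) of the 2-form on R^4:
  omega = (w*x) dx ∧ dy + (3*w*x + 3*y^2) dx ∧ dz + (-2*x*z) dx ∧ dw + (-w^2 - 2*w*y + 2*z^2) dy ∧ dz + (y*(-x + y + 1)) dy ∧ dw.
d(omega) = (x - y) dx ∧ dy ∧ dw + (-6*y) dx ∧ dy ∧ dz + (5*x) dx ∧ dz ∧ dw + (-2*w - 2*y) dy ∧ dz ∧ dw

For a 2-form omega = sum_{i<j} g_{ij} dx_i ∧ dx_j, the exterior derivative is
  d(omega) = sum_{i<j} d(g_{ij}) ∧ dx_i ∧ dx_j = sum_{i<j, k} (∂g_{ij}/∂x_k) dx_k ∧ dx_i ∧ dx_j.
Expand each term, using dx_k ∧ dx_i ∧ dx_j = sgn(permutation) dx_{(a)} ∧ dx_{(b)} ∧ dx_{(c)} with (a < b < c) sorted:
  d(w*x) includes (∂/∂w)(w*x) dw = (x) dw, which multiplied by dx ∧ dy gives (x) dx ∧ dy ∧ dw
  d(3*w*x + 3*y^2) includes (∂/∂y)(3*w*x + 3*y^2) dy = (6*y) dy, which multiplied by dx ∧ dz gives (-6*y) dx ∧ dy ∧ dz
  d(3*w*x + 3*y^2) includes (∂/∂w)(3*w*x + 3*y^2) dw = (3*x) dw, which multiplied by dx ∧ dz gives (3*x) dx ∧ dz ∧ dw
  d(-2*x*z) includes (∂/∂z)(-2*x*z) dz = (-2*x) dz, which multiplied by dx ∧ dw gives (2*x) dx ∧ dz ∧ dw
  d(-w^2 - 2*w*y + 2*z^2) includes (∂/∂w)(-w^2 - 2*w*y + 2*z^2) dw = (-2*w - 2*y) dw, which multiplied by dy ∧ dz gives (-2*w - 2*y) dy ∧ dz ∧ dw
  d(y*(-x + y + 1)) includes (∂/∂x)(y*(-x + y + 1)) dx = (-y) dx, which multiplied by dy ∧ dw gives (-y) dx ∧ dy ∧ dw
Collecting like 3-forms: d(omega) = (x - y) dx ∧ dy ∧ dw + (-6*y) dx ∧ dy ∧ dz + (5*x) dx ∧ dz ∧ dw + (-2*w - 2*y) dy ∧ dz ∧ dw.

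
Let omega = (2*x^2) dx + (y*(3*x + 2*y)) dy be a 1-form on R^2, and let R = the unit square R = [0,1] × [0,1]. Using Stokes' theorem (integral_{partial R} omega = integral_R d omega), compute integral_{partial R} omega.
integral_(partial R) omega = 3/2

Stokes: integral_partial_R omega = integral_R d omega with d omega = (∂Q/∂x - ∂P/∂y) dx ∧ dy.
  ∂Q/∂x = 3*y
  ∂P/∂y = 0
  integrand = ∂Q/∂x - ∂P/∂y = 3*y.
Integrating over R: integral_0^1 integral_0^1 (3*y) dx dy = 3/2.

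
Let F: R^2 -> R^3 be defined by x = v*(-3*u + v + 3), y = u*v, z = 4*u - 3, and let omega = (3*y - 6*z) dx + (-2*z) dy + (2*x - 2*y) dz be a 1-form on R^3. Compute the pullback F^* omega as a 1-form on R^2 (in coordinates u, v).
F^* omega = (v*(-9*u*v + 32*u + 8*v - 24)) du + (-9*u^2*v + 64*u^2 + 6*u*v^2 - 39*u*v - 120*u + 36*v + 54) dv

Using F^*(f dg) = (f ∘ F) d(g ∘ F), substitute each coordinate x_i by F_i(u, v) in f_i, and replace dx_i by d F_i = (∂F_i/∂u) du + (∂F_i/∂v) dv.
  For the x component: f_1(F) = 3*u*v - 24*u + 18; d F_1 = (-3*v) du + (-3*u + 2*v + 3) dv
  For the y component: f_2(F) = 6 - 8*u; d F_2 = (v) du + (u) dv
  For the z component: f_3(F) = 2*v*(-4*u + v + 3); d F_3 = (4) du + (0) dv
Combining and collecting du, dv coefficients:
  coeff of du: v*(-9*u*v + 32*u + 8*v - 24)
  coeff of dv: -9*u^2*v + 64*u^2 + 6*u*v^2 - 39*u*v - 120*u + 36*v + 54
F^* omega = (v*(-9*u*v + 32*u + 8*v - 24)) du + (-9*u^2*v + 64*u^2 + 6*u*v^2 - 39*u*v - 120*u + 36*v + 54) dv.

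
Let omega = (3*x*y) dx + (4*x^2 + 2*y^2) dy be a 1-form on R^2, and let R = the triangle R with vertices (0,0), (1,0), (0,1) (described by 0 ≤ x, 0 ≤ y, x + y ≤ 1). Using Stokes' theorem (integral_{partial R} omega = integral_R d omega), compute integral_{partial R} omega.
integral_(partial R) omega = 5/6

Stokes: integral_partial_R omega = integral_R d omega with d omega = (∂Q/∂x - ∂P/∂y) dx ∧ dy.
  ∂Q/∂x = 8*x
  ∂P/∂y = 3*x
  integrand = ∂Q/∂x - ∂P/∂y = 5*x.
Integrating over R: integral_0^1 integral_0^{1-x} (5*x) dy dx = 5/6.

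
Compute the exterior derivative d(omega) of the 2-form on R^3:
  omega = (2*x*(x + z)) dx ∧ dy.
d(omega) = (2*x) dx ∧ dy ∧ dz

For a 2-form omega = sum_{i<j} g_{ij} dx_i ∧ dx_j, the exterior derivative is
  d(omega) = sum_{i<j} d(g_{ij}) ∧ dx_i ∧ dx_j = sum_{i<j, k} (∂g_{ij}/∂x_k) dx_k ∧ dx_i ∧ dx_j.
Expand each term, using dx_k ∧ dx_i ∧ dx_j = sgn(permutation) dx_{(a)} ∧ dx_{(b)} ∧ dx_{(c)} with (a < b < c) sorted:
  d(2*x*(x + z)) includes (∂/∂z)(2*x*(x + z)) dz = (2*x) dz, which multiplied by dx ∧ dy gives (2*x) dx ∧ dy ∧ dz
Collecting like 3-forms: d(omega) = (2*x) dx ∧ dy ∧ dz.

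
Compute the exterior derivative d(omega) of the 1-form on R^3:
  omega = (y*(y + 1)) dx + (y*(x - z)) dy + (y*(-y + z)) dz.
d(omega) = (-y - 1) dx ∧ dy + (-y + z) dy ∧ dz

For a 1-form omega = sum_i f_i dx_i, the exterior derivative is
  d(omega) = sum_{i < j} (∂f_j/∂x_i - ∂f_i/∂x_j) dx_i ∧ dx_j.
  coefficient of dx ∧ dy: ∂f_2/∂x - ∂f_1/∂y = ∂(y*(x - z))/∂x - ∂(y*(y + 1))/∂y = -y - 1
  coefficient of dy ∧ dz: ∂f_3/∂y - ∂f_2/∂z = ∂(y*(-y + z))/∂y - ∂(y*(x - z))/∂z = -y + z
Assembling: d(omega) = (-y - 1) dx ∧ dy + (-y + z) dy ∧ dz.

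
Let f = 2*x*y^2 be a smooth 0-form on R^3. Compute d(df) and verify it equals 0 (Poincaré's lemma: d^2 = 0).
d(df) = 0

Step 1: df = sum_i (∂f/∂x_i) dx_i = (2*y^2) dx + (4*x*y) dy + (0) dz.
Step 2: Apply d again. Using the 1-form formula, the coefficient of dx ∧ dy in d(df) is ∂^2 f/∂x ∂y - ∂^2 f/∂y ∂x = (4*y) - (4*y) = 0 (equality of mixed partials for smooth f).
Similarly for dx ∧ dz and dy ∧ dz — all coefficients vanish. So d(df) = 0.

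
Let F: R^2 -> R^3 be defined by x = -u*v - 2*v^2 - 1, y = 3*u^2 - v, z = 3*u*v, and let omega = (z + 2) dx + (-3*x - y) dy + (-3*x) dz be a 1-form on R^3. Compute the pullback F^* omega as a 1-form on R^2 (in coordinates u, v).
F^* omega = (-18*u^3 + 18*u^2*v + 42*u*v^2 + 6*u*v + 18*u + 18*v^3 + 7*v) du + (6*u^2*v + 3*u^2 + 6*u*v^2 - 3*u*v + 7*u - 6*v^2 - 9*v - 3) dv

Using F^*(f dg) = (f ∘ F) d(g ∘ F), substitute each coordinate x_i by F_i(u, v) in f_i, and replace dx_i by d F_i = (∂F_i/∂u) du + (∂F_i/∂v) dv.
  For the x component: f_1(F) = 3*u*v + 2; d F_1 = (-v) du + (-u - 4*v) dv
  For the y component: f_2(F) = -3*u^2 + 3*u*v + 6*v^2 + v + 3; d F_2 = (6*u) du + (-1) dv
  For the z component: f_3(F) = 3*u*v + 6*v^2 + 3; d F_3 = (3*v) du + (3*u) dv
Combining and collecting du, dv coefficients:
  coeff of du: -18*u^3 + 18*u^2*v + 42*u*v^2 + 6*u*v + 18*u + 18*v^3 + 7*v
  coeff of dv: 6*u^2*v + 3*u^2 + 6*u*v^2 - 3*u*v + 7*u - 6*v^2 - 9*v - 3
F^* omega = (-18*u^3 + 18*u^2*v + 42*u*v^2 + 6*u*v + 18*u + 18*v^3 + 7*v) du + (6*u^2*v + 3*u^2 + 6*u*v^2 - 3*u*v + 7*u - 6*v^2 - 9*v - 3) dv.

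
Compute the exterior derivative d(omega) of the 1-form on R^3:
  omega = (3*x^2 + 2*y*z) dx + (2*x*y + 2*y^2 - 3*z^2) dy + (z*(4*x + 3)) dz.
d(omega) = (2*y - 2*z) dx ∧ dy + (-2*y + 4*z) dx ∧ dz + (6*z) dy ∧ dz

For a 1-form omega = sum_i f_i dx_i, the exterior derivative is
  d(omega) = sum_{i < j} (∂f_j/∂x_i - ∂f_i/∂x_j) dx_i ∧ dx_j.
  coefficient of dx ∧ dy: ∂f_2/∂x - ∂f_1/∂y = ∂(2*x*y + 2*y^2 - 3*z^2)/∂x - ∂(3*x^2 + 2*y*z)/∂y = 2*y - 2*z
  coefficient of dx ∧ dz: ∂f_3/∂x - ∂f_1/∂z = ∂(z*(4*x + 3))/∂x - ∂(3*x^2 + 2*y*z)/∂z = -2*y + 4*z
  coefficient of dy ∧ dz: ∂f_3/∂y - ∂f_2/∂z = ∂(z*(4*x + 3))/∂y - ∂(2*x*y + 2*y^2 - 3*z^2)/∂z = 6*z
Assembling: d(omega) = (2*y - 2*z) dx ∧ dy + (-2*y + 4*z) dx ∧ dz + (6*z) dy ∧ dz.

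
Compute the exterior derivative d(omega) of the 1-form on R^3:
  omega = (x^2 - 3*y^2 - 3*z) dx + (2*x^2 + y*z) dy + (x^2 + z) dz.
d(omega) = (4*x + 6*y) dx ∧ dy + (2*x + 3) dx ∧ dz + (-y) dy ∧ dz

For a 1-form omega = sum_i f_i dx_i, the exterior derivative is
  d(omega) = sum_{i < j} (∂f_j/∂x_i - ∂f_i/∂x_j) dx_i ∧ dx_j.
  coefficient of dx ∧ dy: ∂f_2/∂x - ∂f_1/∂y = ∂(2*x^2 + y*z)/∂x - ∂(x^2 - 3*y^2 - 3*z)/∂y = 4*x + 6*y
  coefficient of dx ∧ dz: ∂f_3/∂x - ∂f_1/∂z = ∂(x^2 + z)/∂x - ∂(x^2 - 3*y^2 - 3*z)/∂z = 2*x + 3
  coefficient of dy ∧ dz: ∂f_3/∂y - ∂f_2/∂z = ∂(x^2 + z)/∂y - ∂(2*x^2 + y*z)/∂z = -y
Assembling: d(omega) = (4*x + 6*y) dx ∧ dy + (2*x + 3) dx ∧ dz + (-y) dy ∧ dz.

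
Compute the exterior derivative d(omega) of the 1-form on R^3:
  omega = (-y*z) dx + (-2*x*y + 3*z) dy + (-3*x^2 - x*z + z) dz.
d(omega) = (-2*y + z) dx ∧ dy + (-6*x + y - z) dx ∧ dz + (-3) dy ∧ dz

For a 1-form omega = sum_i f_i dx_i, the exterior derivative is
  d(omega) = sum_{i < j} (∂f_j/∂x_i - ∂f_i/∂x_j) dx_i ∧ dx_j.
  coefficient of dx ∧ dy: ∂f_2/∂x - ∂f_1/∂y = ∂(-2*x*y + 3*z)/∂x - ∂(-y*z)/∂y = -2*y + z
  coefficient of dx ∧ dz: ∂f_3/∂x - ∂f_1/∂z = ∂(-3*x^2 - x*z + z)/∂x - ∂(-y*z)/∂z = -6*x + y - z
  coefficient of dy ∧ dz: ∂f_3/∂y - ∂f_2/∂z = ∂(-3*x^2 - x*z + z)/∂y - ∂(-2*x*y + 3*z)/∂z = -3
Assembling: d(omega) = (-2*y + z) dx ∧ dy + (-6*x + y - z) dx ∧ dz + (-3) dy ∧ dz.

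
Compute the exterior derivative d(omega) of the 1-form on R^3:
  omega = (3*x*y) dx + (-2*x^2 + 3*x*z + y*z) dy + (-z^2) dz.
d(omega) = (-7*x + 3*z) dx ∧ dy + (-3*x - y) dy ∧ dz

For a 1-form omega = sum_i f_i dx_i, the exterior derivative is
  d(omega) = sum_{i < j} (∂f_j/∂x_i - ∂f_i/∂x_j) dx_i ∧ dx_j.
  coefficient of dx ∧ dy: ∂f_2/∂x - ∂f_1/∂y = ∂(-2*x^2 + 3*x*z + y*z)/∂x - ∂(3*x*y)/∂y = -7*x + 3*z
  coefficient of dy ∧ dz: ∂f_3/∂y - ∂f_2/∂z = ∂(-z^2)/∂y - ∂(-2*x^2 + 3*x*z + y*z)/∂z = -3*x - y
Assembling: d(omega) = (-7*x + 3*z) dx ∧ dy + (-3*x - y) dy ∧ dz.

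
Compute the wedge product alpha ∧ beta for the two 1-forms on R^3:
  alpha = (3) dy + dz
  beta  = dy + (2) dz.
alpha ∧ beta = (5) dy ∧ dz

Distribute the wedge, using dx_i ∧ dx_j = -dx_j ∧ dx_i and dx_i ∧ dx_i = 0. For each pair (i, j) with i < j, the coefficient of dx_i ∧ dx_j in alpha ∧ beta is (alpha_i * beta_j - alpha_j * beta_i). Collecting: alpha ∧ beta = (5) dy ∧ dz.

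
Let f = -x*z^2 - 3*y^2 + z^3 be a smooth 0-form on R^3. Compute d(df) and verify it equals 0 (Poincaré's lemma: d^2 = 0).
d(df) = 0

Step 1: df = sum_i (∂f/∂x_i) dx_i = (-z^2) dx + (-6*y) dy + (z*(-2*x + 3*z)) dz.
Step 2: Apply d again. Using the 1-form formula, the coefficient of dx ∧ dy in d(df) is ∂^2 f/∂x ∂y - ∂^2 f/∂y ∂x = (0) - (0) = 0 (equality of mixed partials for smooth f).
Similarly for dx ∧ dz and dy ∧ dz — all coefficients vanish. So d(df) = 0.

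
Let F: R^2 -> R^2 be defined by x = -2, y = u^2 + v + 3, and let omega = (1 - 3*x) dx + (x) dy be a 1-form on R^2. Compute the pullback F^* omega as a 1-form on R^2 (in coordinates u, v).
F^* omega = (-4*u) du + (-2) dv

Using F^*(f dg) = (f ∘ F) d(g ∘ F), substitute each coordinate x_i by F_i(u, v) in f_i, and replace dx_i by d F_i = (∂F_i/∂u) du + (∂F_i/∂v) dv.
  For the x component: f_1(F) = 7; d F_1 = (0) du + (0) dv
  For the y component: f_2(F) = -2; d F_2 = (2*u) du + (1) dv
Combining and collecting du, dv coefficients:
  coeff of du: -4*u
  coeff of dv: -2
F^* omega = (-4*u) du + (-2) dv.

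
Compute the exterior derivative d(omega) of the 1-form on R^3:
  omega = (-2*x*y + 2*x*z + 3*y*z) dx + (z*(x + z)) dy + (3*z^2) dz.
d(omega) = (2*x - 2*z) dx ∧ dy + (-2*x - 3*y) dx ∧ dz + (-x - 2*z) dy ∧ dz

For a 1-form omega = sum_i f_i dx_i, the exterior derivative is
  d(omega) = sum_{i < j} (∂f_j/∂x_i - ∂f_i/∂x_j) dx_i ∧ dx_j.
  coefficient of dx ∧ dy: ∂f_2/∂x - ∂f_1/∂y = ∂(z*(x + z))/∂x - ∂(-2*x*y + 2*x*z + 3*y*z)/∂y = 2*x - 2*z
  coefficient of dx ∧ dz: ∂f_3/∂x - ∂f_1/∂z = ∂(3*z^2)/∂x - ∂(-2*x*y + 2*x*z + 3*y*z)/∂z = -2*x - 3*y
  coefficient of dy ∧ dz: ∂f_3/∂y - ∂f_2/∂z = ∂(3*z^2)/∂y - ∂(z*(x + z))/∂z = -x - 2*z
Assembling: d(omega) = (2*x - 2*z) dx ∧ dy + (-2*x - 3*y) dx ∧ dz + (-x - 2*z) dy ∧ dz.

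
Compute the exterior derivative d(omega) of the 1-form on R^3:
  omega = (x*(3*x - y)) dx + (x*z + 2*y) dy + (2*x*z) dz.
d(omega) = (x + z) dx ∧ dy + (2*z) dx ∧ dz + (-x) dy ∧ dz

For a 1-form omega = sum_i f_i dx_i, the exterior derivative is
  d(omega) = sum_{i < j} (∂f_j/∂x_i - ∂f_i/∂x_j) dx_i ∧ dx_j.
  coefficient of dx ∧ dy: ∂f_2/∂x - ∂f_1/∂y = ∂(x*z + 2*y)/∂x - ∂(x*(3*x - y))/∂y = x + z
  coefficient of dx ∧ dz: ∂f_3/∂x - ∂f_1/∂z = ∂(2*x*z)/∂x - ∂(x*(3*x - y))/∂z = 2*z
  coefficient of dy ∧ dz: ∂f_3/∂y - ∂f_2/∂z = ∂(2*x*z)/∂y - ∂(x*z + 2*y)/∂z = -x
Assembling: d(omega) = (x + z) dx ∧ dy + (2*z) dx ∧ dz + (-x) dy ∧ dz.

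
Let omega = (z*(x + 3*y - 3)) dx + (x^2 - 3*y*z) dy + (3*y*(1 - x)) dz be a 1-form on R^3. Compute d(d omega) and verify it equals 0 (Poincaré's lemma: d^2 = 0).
d(d omega) = 0

Step 1: d omega = sum_{i<j} (∂f_j/∂x_i - ∂f_i/∂x_j) dx_i ∧ dx_j:
  coeff of dx ∧ dy: 2*x - 3*z
  coeff of dx ∧ dz: -x - 6*y + 3
  coeff of dy ∧ dz: -3*x + 3*y + 3
Step 2: Apply d again to each 2-form coefficient. The only possible 3-form in R^3 is dx ∧ dy ∧ dz, with coefficient
  ∂(coeff of dy∧dz)/∂x - ∂(coeff of dx∧dz)/∂y + ∂(coeff of dx∧dy)/∂z
  = ∂/∂x (-3*x + 3*y + 3) - ∂/∂y (-x - 6*y + 3) + ∂/∂z (2*x - 3*z).
Each of these terms simplifies to sums of mixed partials that cancel in pairs. The result is 0 (by equality of mixed partials for smooth functions — Schwarz / Clairaut).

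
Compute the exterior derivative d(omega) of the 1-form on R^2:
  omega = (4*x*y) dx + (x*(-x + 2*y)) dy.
d(omega) = (-6*x + 2*y) dx ∧ dy

For a 1-form omega = sum_i f_i dx_i, the exterior derivative is
  d(omega) = sum_{i < j} (∂f_j/∂x_i - ∂f_i/∂x_j) dx_i ∧ dx_j.
  coefficient of dx ∧ dy: ∂f_2/∂x - ∂f_1/∂y = ∂(x*(-x + 2*y))/∂x - ∂(4*x*y)/∂y = -6*x + 2*y
Assembling: d(omega) = (-6*x + 2*y) dx ∧ dy.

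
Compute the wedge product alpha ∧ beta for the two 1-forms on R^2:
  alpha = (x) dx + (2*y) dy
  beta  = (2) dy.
alpha ∧ beta = (2*x) dx ∧ dy

Distribute the wedge, using dx_i ∧ dx_j = -dx_j ∧ dx_i and dx_i ∧ dx_i = 0. For each pair (i, j) with i < j, the coefficient of dx_i ∧ dx_j in alpha ∧ beta is (alpha_i * beta_j - alpha_j * beta_i). Collecting: alpha ∧ beta = (2*x) dx ∧ dy.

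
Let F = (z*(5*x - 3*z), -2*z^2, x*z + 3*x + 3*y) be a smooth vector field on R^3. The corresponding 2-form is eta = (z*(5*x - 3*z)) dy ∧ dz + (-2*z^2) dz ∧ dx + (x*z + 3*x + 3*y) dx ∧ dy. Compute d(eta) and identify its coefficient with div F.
d(eta) = (x + 5*z) dx ∧ dy ∧ dz; div F = x + 5*z

For a 2-form in R^3 of the form above, applying d gives a 3-form with coefficient ∂P/∂x + ∂Q/∂y + ∂R/∂z:
  ∂P/∂x = 5*z
  ∂Q/∂y = 0
  ∂R/∂z = x
Sum = x + 5*z, which is exactly div F.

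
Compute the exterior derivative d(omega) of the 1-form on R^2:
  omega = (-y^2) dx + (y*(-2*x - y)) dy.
d(omega) = 0

For a 1-form omega = sum_i f_i dx_i, the exterior derivative is
  d(omega) = sum_{i < j} (∂f_j/∂x_i - ∂f_i/∂x_j) dx_i ∧ dx_j.

Assembling: d(omega) = 0.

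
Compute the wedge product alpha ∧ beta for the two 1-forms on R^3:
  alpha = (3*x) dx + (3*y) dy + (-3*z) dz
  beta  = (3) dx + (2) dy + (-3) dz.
alpha ∧ beta = (6*x - 9*y) dx ∧ dy + (-9*x + 9*z) dx ∧ dz + (-9*y + 6*z) dy ∧ dz

Distribute the wedge, using dx_i ∧ dx_j = -dx_j ∧ dx_i and dx_i ∧ dx_i = 0. For each pair (i, j) with i < j, the coefficient of dx_i ∧ dx_j in alpha ∧ beta is (alpha_i * beta_j - alpha_j * beta_i). Collecting: alpha ∧ beta = (6*x - 9*y) dx ∧ dy + (-9*x + 9*z) dx ∧ dz + (-9*y + 6*z) dy ∧ dz.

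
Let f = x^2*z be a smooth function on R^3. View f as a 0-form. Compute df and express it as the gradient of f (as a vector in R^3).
df = (2*x*z) dx + (0) dy + (x^2) dz; grad f = (2*x*z, 0, x^2)

For a 0-form f, d f = (∂f/∂x) dx + (∂f/∂y) dy + (∂f/∂z) dz. The components of the vector representation are exactly the entries of grad f in Cartesian coordinates:
  ∂f/∂x = 2*x*z
  ∂f/∂y = 0
  ∂f/∂z = x^2.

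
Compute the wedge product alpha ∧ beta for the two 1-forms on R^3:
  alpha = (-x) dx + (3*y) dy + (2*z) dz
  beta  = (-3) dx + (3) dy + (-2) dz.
alpha ∧ beta = (-3*x + 9*y) dx ∧ dy + (2*x + 6*z) dx ∧ dz + (-6*y - 6*z) dy ∧ dz

Distribute the wedge, using dx_i ∧ dx_j = -dx_j ∧ dx_i and dx_i ∧ dx_i = 0. For each pair (i, j) with i < j, the coefficient of dx_i ∧ dx_j in alpha ∧ beta is (alpha_i * beta_j - alpha_j * beta_i). Collecting: alpha ∧ beta = (-3*x + 9*y) dx ∧ dy + (2*x + 6*z) dx ∧ dz + (-6*y - 6*z) dy ∧ dz.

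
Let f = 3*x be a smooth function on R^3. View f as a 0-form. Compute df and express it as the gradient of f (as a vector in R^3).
df = (3) dx + (0) dy + (0) dz; grad f = (3, 0, 0)

For a 0-form f, d f = (∂f/∂x) dx + (∂f/∂y) dy + (∂f/∂z) dz. The components of the vector representation are exactly the entries of grad f in Cartesian coordinates:
  ∂f/∂x = 3
  ∂f/∂y = 0
  ∂f/∂z = 0.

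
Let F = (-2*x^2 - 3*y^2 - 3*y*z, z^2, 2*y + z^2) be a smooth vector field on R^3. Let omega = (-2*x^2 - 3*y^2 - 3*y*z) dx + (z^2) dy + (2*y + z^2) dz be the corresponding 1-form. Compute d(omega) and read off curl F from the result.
d(omega) = (2 - 2*z) dy ∧ dz + (-3*y) dz ∧ dx + (6*y + 3*z) dx ∧ dy; curl F = (2 - 2*z, -3*y, 6*y + 3*z)

d omega = sum_{i<j} (∂f_j/∂x_i - ∂f_i/∂x_j) dx_i ∧ dx_j. Under the identification (dy ∧ dz, dz ∧ dx, dx ∧ dy) ↔ (e_x, e_y, e_z), the coefficients are exactly the components of curl F. Compute:
  ∂R/∂y - ∂Q/∂z = (2) - (2*z) = 2 - 2*z
  ∂P/∂z - ∂R/∂x = (-3*y) - (0) = -3*y
  ∂Q/∂x - ∂P/∂y = (0) - (-6*y - 3*z) = 6*y + 3*z.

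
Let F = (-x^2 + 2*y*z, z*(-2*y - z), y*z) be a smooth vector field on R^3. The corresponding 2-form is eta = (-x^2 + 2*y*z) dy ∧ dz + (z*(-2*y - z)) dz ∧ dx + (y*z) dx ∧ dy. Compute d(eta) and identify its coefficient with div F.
d(eta) = (-2*x + y - 2*z) dx ∧ dy ∧ dz; div F = -2*x + y - 2*z

For a 2-form in R^3 of the form above, applying d gives a 3-form with coefficient ∂P/∂x + ∂Q/∂y + ∂R/∂z:
  ∂P/∂x = -2*x
  ∂Q/∂y = -2*z
  ∂R/∂z = y
Sum = -2*x + y - 2*z, which is exactly div F.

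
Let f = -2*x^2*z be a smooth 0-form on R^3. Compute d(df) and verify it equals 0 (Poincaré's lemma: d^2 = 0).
d(df) = 0

Step 1: df = sum_i (∂f/∂x_i) dx_i = (-4*x*z) dx + (0) dy + (-2*x^2) dz.
Step 2: Apply d again. Using the 1-form formula, the coefficient of dx ∧ dy in d(df) is ∂^2 f/∂x ∂y - ∂^2 f/∂y ∂x = (0) - (0) = 0 (equality of mixed partials for smooth f).
Similarly for dx ∧ dz and dy ∧ dz — all coefficients vanish. So d(df) = 0.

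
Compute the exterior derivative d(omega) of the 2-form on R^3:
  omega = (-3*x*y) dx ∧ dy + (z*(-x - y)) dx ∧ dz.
d(omega) = (z) dx ∧ dy ∧ dz

For a 2-form omega = sum_{i<j} g_{ij} dx_i ∧ dx_j, the exterior derivative is
  d(omega) = sum_{i<j} d(g_{ij}) ∧ dx_i ∧ dx_j = sum_{i<j, k} (∂g_{ij}/∂x_k) dx_k ∧ dx_i ∧ dx_j.
Expand each term, using dx_k ∧ dx_i ∧ dx_j = sgn(permutation) dx_{(a)} ∧ dx_{(b)} ∧ dx_{(c)} with (a < b < c) sorted:
  d(z*(-x - y)) includes (∂/∂y)(z*(-x - y)) dy = (-z) dy, which multiplied by dx ∧ dz gives (z) dx ∧ dy ∧ dz
Collecting like 3-forms: d(omega) = (z) dx ∧ dy ∧ dz.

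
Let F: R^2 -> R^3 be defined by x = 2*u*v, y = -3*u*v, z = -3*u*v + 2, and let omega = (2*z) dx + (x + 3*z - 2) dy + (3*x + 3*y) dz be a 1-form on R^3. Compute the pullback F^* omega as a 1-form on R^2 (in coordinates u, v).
F^* omega = (2*v*(9*u*v - 2)) du + (2*u*(9*u*v - 2)) dv

Using F^*(f dg) = (f ∘ F) d(g ∘ F), substitute each coordinate x_i by F_i(u, v) in f_i, and replace dx_i by d F_i = (∂F_i/∂u) du + (∂F_i/∂v) dv.
  For the x component: f_1(F) = -6*u*v + 4; d F_1 = (2*v) du + (2*u) dv
  For the y component: f_2(F) = -7*u*v + 4; d F_2 = (-3*v) du + (-3*u) dv
  For the z component: f_3(F) = -3*u*v; d F_3 = (-3*v) du + (-3*u) dv
Combining and collecting du, dv coefficients:
  coeff of du: 2*v*(9*u*v - 2)
  coeff of dv: 2*u*(9*u*v - 2)
F^* omega = (2*v*(9*u*v - 2)) du + (2*u*(9*u*v - 2)) dv.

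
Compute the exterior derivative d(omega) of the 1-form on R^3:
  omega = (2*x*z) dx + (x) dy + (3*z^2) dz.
d(omega) = (1) dx ∧ dy + (-2*x) dx ∧ dz

For a 1-form omega = sum_i f_i dx_i, the exterior derivative is
  d(omega) = sum_{i < j} (∂f_j/∂x_i - ∂f_i/∂x_j) dx_i ∧ dx_j.
  coefficient of dx ∧ dy: ∂f_2/∂x - ∂f_1/∂y = ∂(x)/∂x - ∂(2*x*z)/∂y = 1
  coefficient of dx ∧ dz: ∂f_3/∂x - ∂f_1/∂z = ∂(3*z^2)/∂x - ∂(2*x*z)/∂z = -2*x
Assembling: d(omega) = (1) dx ∧ dy + (-2*x) dx ∧ dz.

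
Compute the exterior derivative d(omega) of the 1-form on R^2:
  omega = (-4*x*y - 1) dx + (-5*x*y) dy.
d(omega) = (4*x - 5*y) dx ∧ dy

For a 1-form omega = sum_i f_i dx_i, the exterior derivative is
  d(omega) = sum_{i < j} (∂f_j/∂x_i - ∂f_i/∂x_j) dx_i ∧ dx_j.
  coefficient of dx ∧ dy: ∂f_2/∂x - ∂f_1/∂y = ∂(-5*x*y)/∂x - ∂(-4*x*y - 1)/∂y = 4*x - 5*y
Assembling: d(omega) = (4*x - 5*y) dx ∧ dy.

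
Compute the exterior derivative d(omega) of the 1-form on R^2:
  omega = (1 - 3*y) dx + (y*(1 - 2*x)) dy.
d(omega) = (3 - 2*y) dx ∧ dy

For a 1-form omega = sum_i f_i dx_i, the exterior derivative is
  d(omega) = sum_{i < j} (∂f_j/∂x_i - ∂f_i/∂x_j) dx_i ∧ dx_j.
  coefficient of dx ∧ dy: ∂f_2/∂x - ∂f_1/∂y = ∂(y*(1 - 2*x))/∂x - ∂(1 - 3*y)/∂y = 3 - 2*y
Assembling: d(omega) = (3 - 2*y) dx ∧ dy.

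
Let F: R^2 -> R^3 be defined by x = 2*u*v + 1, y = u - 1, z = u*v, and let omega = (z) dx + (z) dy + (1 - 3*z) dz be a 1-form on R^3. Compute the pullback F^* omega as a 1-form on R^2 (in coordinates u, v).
F^* omega = (v*(-u*v + u + 1)) du + (u*(-u*v + 1)) dv

Using F^*(f dg) = (f ∘ F) d(g ∘ F), substitute each coordinate x_i by F_i(u, v) in f_i, and replace dx_i by d F_i = (∂F_i/∂u) du + (∂F_i/∂v) dv.
  For the x component: f_1(F) = u*v; d F_1 = (2*v) du + (2*u) dv
  For the y component: f_2(F) = u*v; d F_2 = (1) du + (0) dv
  For the z component: f_3(F) = -3*u*v + 1; d F_3 = (v) du + (u) dv
Combining and collecting du, dv coefficients:
  coeff of du: v*(-u*v + u + 1)
  coeff of dv: u*(-u*v + 1)
F^* omega = (v*(-u*v + u + 1)) du + (u*(-u*v + 1)) dv.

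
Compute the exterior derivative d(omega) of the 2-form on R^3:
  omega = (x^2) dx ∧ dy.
d(omega) = 0

For a 2-form omega = sum_{i<j} g_{ij} dx_i ∧ dx_j, the exterior derivative is
  d(omega) = sum_{i<j} d(g_{ij}) ∧ dx_i ∧ dx_j = sum_{i<j, k} (∂g_{ij}/∂x_k) dx_k ∧ dx_i ∧ dx_j.
Expand each term, using dx_k ∧ dx_i ∧ dx_j = sgn(permutation) dx_{(a)} ∧ dx_{(b)} ∧ dx_{(c)} with (a < b < c) sorted:

Collecting like 3-forms: d(omega) = 0.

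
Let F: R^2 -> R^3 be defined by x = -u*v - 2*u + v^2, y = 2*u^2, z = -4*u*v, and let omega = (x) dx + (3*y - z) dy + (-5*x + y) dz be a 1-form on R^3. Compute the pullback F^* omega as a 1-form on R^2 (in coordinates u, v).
F^* omega = (24*u^3 + 8*u^2*v - 19*u*v^2 - 36*u*v + 4*u + 19*v^3 - 2*v^2) du + (-8*u^3 - 19*u^2*v - 38*u^2 + 17*u*v^2 - 4*u*v + 2*v^3) dv

Using F^*(f dg) = (f ∘ F) d(g ∘ F), substitute each coordinate x_i by F_i(u, v) in f_i, and replace dx_i by d F_i = (∂F_i/∂u) du + (∂F_i/∂v) dv.
  For the x component: f_1(F) = -u*v - 2*u + v^2; d F_1 = (-v - 2) du + (-u + 2*v) dv
  For the y component: f_2(F) = 2*u*(3*u + 2*v); d F_2 = (4*u) du + (0) dv
  For the z component: f_3(F) = 2*u^2 + 5*u*v + 10*u - 5*v^2; d F_3 = (-4*v) du + (-4*u) dv
Combining and collecting du, dv coefficients:
  coeff of du: 24*u^3 + 8*u^2*v - 19*u*v^2 - 36*u*v + 4*u + 19*v^3 - 2*v^2
  coeff of dv: -8*u^3 - 19*u^2*v - 38*u^2 + 17*u*v^2 - 4*u*v + 2*v^3
F^* omega = (24*u^3 + 8*u^2*v - 19*u*v^2 - 36*u*v + 4*u + 19*v^3 - 2*v^2) du + (-8*u^3 - 19*u^2*v - 38*u^2 + 17*u*v^2 - 4*u*v + 2*v^3) dv.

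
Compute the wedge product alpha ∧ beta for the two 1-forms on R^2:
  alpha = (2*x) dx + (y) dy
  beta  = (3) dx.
alpha ∧ beta = (-3*y) dx ∧ dy

Distribute the wedge, using dx_i ∧ dx_j = -dx_j ∧ dx_i and dx_i ∧ dx_i = 0. For each pair (i, j) with i < j, the coefficient of dx_i ∧ dx_j in alpha ∧ beta is (alpha_i * beta_j - alpha_j * beta_i). Collecting: alpha ∧ beta = (-3*y) dx ∧ dy.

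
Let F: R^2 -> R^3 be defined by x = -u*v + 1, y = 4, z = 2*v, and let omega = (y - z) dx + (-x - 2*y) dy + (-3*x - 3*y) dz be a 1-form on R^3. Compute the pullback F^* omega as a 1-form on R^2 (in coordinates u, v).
F^* omega = (2*v*(v - 2)) du + (8*u*v - 4*u - 30) dv

Using F^*(f dg) = (f ∘ F) d(g ∘ F), substitute each coordinate x_i by F_i(u, v) in f_i, and replace dx_i by d F_i = (∂F_i/∂u) du + (∂F_i/∂v) dv.
  For the x component: f_1(F) = 4 - 2*v; d F_1 = (-v) du + (-u) dv
  For the y component: f_2(F) = u*v - 9; d F_2 = (0) du + (0) dv
  For the z component: f_3(F) = 3*u*v - 15; d F_3 = (0) du + (2) dv
Combining and collecting du, dv coefficients:
  coeff of du: 2*v*(v - 2)
  coeff of dv: 8*u*v - 4*u - 30
F^* omega = (2*v*(v - 2)) du + (8*u*v - 4*u - 30) dv.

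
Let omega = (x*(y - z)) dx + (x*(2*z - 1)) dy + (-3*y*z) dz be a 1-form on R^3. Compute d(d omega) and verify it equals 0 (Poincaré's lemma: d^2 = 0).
d(d omega) = 0

Step 1: d omega = sum_{i<j} (∂f_j/∂x_i - ∂f_i/∂x_j) dx_i ∧ dx_j:
  coeff of dx ∧ dy: -x + 2*z - 1
  coeff of dx ∧ dz: x
  coeff of dy ∧ dz: -2*x - 3*z
Step 2: Apply d again to each 2-form coefficient. The only possible 3-form in R^3 is dx ∧ dy ∧ dz, with coefficient
  ∂(coeff of dy∧dz)/∂x - ∂(coeff of dx∧dz)/∂y + ∂(coeff of dx∧dy)/∂z
  = ∂/∂x (-2*x - 3*z) - ∂/∂y (x) + ∂/∂z (-x + 2*z - 1).
Each of these terms simplifies to sums of mixed partials that cancel in pairs. The result is 0 (by equality of mixed partials for smooth functions — Schwarz / Clairaut).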